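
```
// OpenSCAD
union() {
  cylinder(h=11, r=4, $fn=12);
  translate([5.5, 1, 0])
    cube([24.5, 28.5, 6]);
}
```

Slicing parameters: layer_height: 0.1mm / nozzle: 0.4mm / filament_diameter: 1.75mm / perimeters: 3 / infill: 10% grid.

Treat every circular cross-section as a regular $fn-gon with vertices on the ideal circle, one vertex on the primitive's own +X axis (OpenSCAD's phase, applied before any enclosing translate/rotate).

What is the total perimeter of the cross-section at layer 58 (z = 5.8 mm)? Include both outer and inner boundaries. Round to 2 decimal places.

At z = 5.8 mm: the r=4 cylinder contributes a regular 12-gon of circumradius 4 (perimeter = 2·12·4.000·sin(180°/12) = 24.85 mm); the 24.5×28.5 cube at (5.5, 1) contributes its full rectangle (perimeter 106.00 mm); Merging all regions: the 2 present regions are separate (no shared area or edge), so areas and boundary lengths simply add and each stays a separate island — boundary = 130.85 mm. Overall, the cross-section has 2 separate islands. Total boundary length (outer) = 130.85 mm.

130.85 mm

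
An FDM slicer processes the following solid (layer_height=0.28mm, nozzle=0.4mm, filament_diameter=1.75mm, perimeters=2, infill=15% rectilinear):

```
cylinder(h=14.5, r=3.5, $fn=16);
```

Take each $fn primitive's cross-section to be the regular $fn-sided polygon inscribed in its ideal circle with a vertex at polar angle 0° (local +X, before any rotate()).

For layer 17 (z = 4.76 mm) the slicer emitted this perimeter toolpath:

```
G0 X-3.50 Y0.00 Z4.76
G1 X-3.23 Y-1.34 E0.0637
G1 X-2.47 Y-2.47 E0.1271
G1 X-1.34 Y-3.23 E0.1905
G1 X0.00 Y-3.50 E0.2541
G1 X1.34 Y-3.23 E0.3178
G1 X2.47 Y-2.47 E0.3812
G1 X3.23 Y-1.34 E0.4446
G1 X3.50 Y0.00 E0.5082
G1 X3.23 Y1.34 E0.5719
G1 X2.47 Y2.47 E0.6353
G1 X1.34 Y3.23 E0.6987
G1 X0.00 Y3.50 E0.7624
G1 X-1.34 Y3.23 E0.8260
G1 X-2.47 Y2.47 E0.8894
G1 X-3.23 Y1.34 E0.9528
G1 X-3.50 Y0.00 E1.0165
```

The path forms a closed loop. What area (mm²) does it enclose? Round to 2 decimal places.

Apply the shoelace formula to the sequence of (X, Y) vertices; enclosed area = 37.43 mm².

37.43 mm²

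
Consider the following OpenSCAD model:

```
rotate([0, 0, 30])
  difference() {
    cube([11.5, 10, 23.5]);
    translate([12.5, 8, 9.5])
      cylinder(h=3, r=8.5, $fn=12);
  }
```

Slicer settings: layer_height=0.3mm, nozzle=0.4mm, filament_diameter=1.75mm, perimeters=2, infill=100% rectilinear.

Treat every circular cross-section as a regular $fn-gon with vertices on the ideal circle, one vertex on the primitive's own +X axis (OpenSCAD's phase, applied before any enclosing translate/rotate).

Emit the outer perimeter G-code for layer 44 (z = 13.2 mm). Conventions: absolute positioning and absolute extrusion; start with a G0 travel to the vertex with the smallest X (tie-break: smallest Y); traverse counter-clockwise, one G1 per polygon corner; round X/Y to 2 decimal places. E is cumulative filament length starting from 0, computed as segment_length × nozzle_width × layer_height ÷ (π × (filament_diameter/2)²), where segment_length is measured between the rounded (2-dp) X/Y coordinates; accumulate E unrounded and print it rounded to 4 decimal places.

G0 X-5.00 Y8.66 Z13.20
G1 X0.00 Y0.00 E0.4989
G1 X9.96 Y5.75 E1.0727
G1 X4.96 Y14.41 E1.5716
G1 X-5.00 Y8.66 E2.1453

At z = 13.2 mm: the cube is present — its section is the full 11.5×10 rectangle; the cylinder at (12.5, 8) does not reach this height (z outside [9.5, 12.5]); After the difference (first − rest): none of the subtracted shapes is present at this height, so the 11.5×10 cube is unchanged — 1 connected region; (rotated 30° about Z; rotation is an isometry so areas/perimeters/island counts are preserved). The outline is a single polygon with 4 vertices. Extrusion per mm of travel: 0.4 × 0.3 / (π × 0.875²) = 0.049890. Accumulating E over each segment gives final E = 2.1453.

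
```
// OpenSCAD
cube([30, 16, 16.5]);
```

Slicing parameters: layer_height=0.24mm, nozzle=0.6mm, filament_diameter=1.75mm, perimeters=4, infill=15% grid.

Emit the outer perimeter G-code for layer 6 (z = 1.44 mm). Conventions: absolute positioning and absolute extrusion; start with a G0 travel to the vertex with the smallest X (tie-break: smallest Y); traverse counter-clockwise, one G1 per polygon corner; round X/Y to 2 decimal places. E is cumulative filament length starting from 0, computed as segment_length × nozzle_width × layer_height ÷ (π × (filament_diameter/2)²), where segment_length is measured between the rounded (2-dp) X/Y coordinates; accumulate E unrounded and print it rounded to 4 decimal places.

At z = 1.44 mm: the cube is present — its section is the full 30×16 rectangle. The outline is a single polygon with 4 vertices. Extrusion per mm of travel: 0.6 × 0.24 / (π × 0.875²) = 0.059868. Accumulating E over each segment gives final E = 5.5079.

G0 X0.00 Y0.00 Z1.44
G1 X30.00 Y0.00 E1.7960
G1 X30.00 Y16.00 E2.7539
G1 X0.00 Y16.00 E4.5500
G1 X0.00 Y0.00 E5.5079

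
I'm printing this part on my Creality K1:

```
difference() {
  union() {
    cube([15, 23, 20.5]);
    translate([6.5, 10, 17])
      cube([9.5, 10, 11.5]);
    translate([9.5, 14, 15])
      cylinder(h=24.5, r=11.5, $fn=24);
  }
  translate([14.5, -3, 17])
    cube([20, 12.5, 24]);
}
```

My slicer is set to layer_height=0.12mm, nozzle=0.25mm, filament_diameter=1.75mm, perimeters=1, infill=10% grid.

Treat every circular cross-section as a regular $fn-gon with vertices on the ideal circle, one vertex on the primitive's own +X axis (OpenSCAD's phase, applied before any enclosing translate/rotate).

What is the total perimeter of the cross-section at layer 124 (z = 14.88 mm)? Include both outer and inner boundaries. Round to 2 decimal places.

76.00 mm

At z = 14.88 mm: the cube is present — its section is the full 15×23 rectangle (perimeter 76.00 mm); the cube at (6.5, 10) does not reach this height (z outside [17, 28.5]); the cylinder at (9.5, 14) does not reach this height (z outside [15, 39.5]); Merging all regions: only the 15×23 cube is present, so the union is just that shape — boundary = 76.00 mm; the cube at (14.5, -3) is absent (z outside [17, 41]); Subtracting the remaining from the first: none of the subtracted shapes is present at this height, so that combined region is unchanged — boundary = 76.00 mm. Overall, the cross-section is a single solid region. Total boundary length (outer) = 76.00 mm.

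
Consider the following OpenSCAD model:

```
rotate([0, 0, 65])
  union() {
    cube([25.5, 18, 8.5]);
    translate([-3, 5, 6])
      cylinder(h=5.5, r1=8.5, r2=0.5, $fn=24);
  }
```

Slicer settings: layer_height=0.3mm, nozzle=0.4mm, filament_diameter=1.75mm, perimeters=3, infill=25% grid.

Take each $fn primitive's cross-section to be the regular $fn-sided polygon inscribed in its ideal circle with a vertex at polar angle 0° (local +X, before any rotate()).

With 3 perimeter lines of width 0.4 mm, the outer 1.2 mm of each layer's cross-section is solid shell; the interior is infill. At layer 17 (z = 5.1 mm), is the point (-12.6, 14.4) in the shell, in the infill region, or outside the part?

At z = 5.1 mm: the cube is present — its section is the full 25.5×18 rectangle; the cone at (-3, 5) does not reach this height (z outside [6, 11.5]); Taking the union: only the 25.5×18 cube is present, so the union is just that shape — 1 connected region; (whole slice rotated 65° about Z — lengths, areas and connectivity unchanged). Overall, the cross-section is a single solid region. Undo the 65° rotation: the query point maps to (7.726, 17.505) in the un-rotated model frame. The nearest boundary edge runs (25.50, 18.00)→(0.00, 18.00); distance from the point to it = 0.49 mm. The point is inside the cross-section, 0.49 mm from the nearest boundary — within the 1.2 mm shell band (3 × 0.4).

shell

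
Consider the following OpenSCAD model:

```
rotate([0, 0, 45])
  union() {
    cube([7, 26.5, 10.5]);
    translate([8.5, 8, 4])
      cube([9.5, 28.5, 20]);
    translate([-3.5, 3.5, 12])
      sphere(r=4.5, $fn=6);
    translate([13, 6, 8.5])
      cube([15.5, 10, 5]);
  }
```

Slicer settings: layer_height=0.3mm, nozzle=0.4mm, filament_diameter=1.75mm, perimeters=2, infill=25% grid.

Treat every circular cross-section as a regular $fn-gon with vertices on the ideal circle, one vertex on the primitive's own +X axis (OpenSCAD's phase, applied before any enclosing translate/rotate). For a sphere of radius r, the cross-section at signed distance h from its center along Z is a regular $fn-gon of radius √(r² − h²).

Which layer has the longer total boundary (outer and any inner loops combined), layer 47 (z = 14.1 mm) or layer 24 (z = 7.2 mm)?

Layer 47 (z = 14.1): the cube is absent (z outside [0, 10.5]); the cube at (8.5, 8) (footprint 9.5×28.5) is included at this height (perimeter 76.00 mm); the r=4.5 sphere at (-3.5, 3.5) contributes a regular 6-gon of circumradius √(4.5²−2.1²) = 3.980 (perimeter = 2·6·3.980·sin(180°/6) = 23.88 mm); the cube at (13, 6) is absent (z outside [8.5, 13.5]); Merging all regions: the 2 present regions are separate (no shared area or edge), so areas and boundary lengths simply add and each stays a separate island — boundary = 99.88 mm; (whole slice rotated 45° about Z — lengths, areas and connectivity unchanged). So its perimeter = 99.88 mm. Layer 24 (z = 7.2): the cube (footprint 7×26.5) is included at this height (perimeter 67.00 mm); the 9.5×28.5 cube at (8.5, 8) contributes its full rectangle (perimeter 76.00 mm); the sphere at (-3.5, 3.5) is not intersected at this z (|z−center|=4.800 > r=4.5); the cube at (13, 6) is not intersected at this z (z outside [8.5, 13.5]); Merging all regions: the 2 present regions are separate (no shared area or edge), so areas and boundary lengths simply add and each stays a separate island — boundary = 143.00 mm; (rotated 45° about Z; rotation is an isometry so areas/perimeters/island counts are preserved). So its perimeter = 143.00 mm. Layer 24 is larger (143.00 vs 99.88 mm).

layer 24 (z = 7.2 mm)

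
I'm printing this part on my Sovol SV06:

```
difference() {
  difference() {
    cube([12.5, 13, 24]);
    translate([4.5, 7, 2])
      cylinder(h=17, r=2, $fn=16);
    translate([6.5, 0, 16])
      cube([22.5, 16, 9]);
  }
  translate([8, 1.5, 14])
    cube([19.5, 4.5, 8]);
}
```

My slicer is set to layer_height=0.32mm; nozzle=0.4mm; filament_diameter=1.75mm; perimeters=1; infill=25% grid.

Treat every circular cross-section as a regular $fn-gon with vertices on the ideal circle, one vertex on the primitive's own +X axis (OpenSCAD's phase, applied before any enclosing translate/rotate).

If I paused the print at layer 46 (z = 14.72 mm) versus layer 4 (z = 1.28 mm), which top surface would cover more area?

Layer 46 (z = 14.72): the cube (footprint 12.5×13) is included at this height (area 162.50 mm²); the r=2 cylinder at (4.5, 7) contributes a regular 16-gon of circumradius 2 (area = (16/2)·2.000²·sin(360°/16) = 12.25 mm²); the cube at (6.5, 0) is absent (z outside [16, 25]); After the difference (first − rest): starting from the 12.5×13 cube (162.50 mm²), the r=2 cylinder at (4.5, 7) lies wholly inside it (removes its full 12.25 mm² and its 12.49 mm outline becomes a hole wall) — area = 150.25 mm²; the cube at (8, 1.5) (footprint 19.5×4.5) is included at this height (area 87.75 mm²); After the difference (first − rest): starting from the result so far (150.25 mm²), the 19.5×4.5 cube at (8, 1.5) partially overlaps it — only the 20.25 mm² overlap (of its 87.75 mm²) is removed, clipping the outline — area = 130.00 mm². So its area = 130.00 mm². Layer 4 (z = 1.28): the 12.5×13 cube contributes its full rectangle (area 162.50 mm²); the cylinder at (4.5, 7) is not intersected at this z (z outside [2, 19]); the cube at (6.5, 0) does not reach this height (z outside [16, 25]); Taking the first minus the rest: none of the subtracted shapes is present at this height, so the 12.5×13 cube is unchanged — area = 162.50 mm²; the cube at (8, 1.5) is not intersected at this z (z outside [14, 22]); After the difference (first − rest): none of the subtracted shapes is present at this height, so that combined region is unchanged — area = 162.50 mm². So its area = 162.50 mm². Layer 4 is larger (162.50 vs 130.00 mm²).

layer 4 (z = 1.28 mm)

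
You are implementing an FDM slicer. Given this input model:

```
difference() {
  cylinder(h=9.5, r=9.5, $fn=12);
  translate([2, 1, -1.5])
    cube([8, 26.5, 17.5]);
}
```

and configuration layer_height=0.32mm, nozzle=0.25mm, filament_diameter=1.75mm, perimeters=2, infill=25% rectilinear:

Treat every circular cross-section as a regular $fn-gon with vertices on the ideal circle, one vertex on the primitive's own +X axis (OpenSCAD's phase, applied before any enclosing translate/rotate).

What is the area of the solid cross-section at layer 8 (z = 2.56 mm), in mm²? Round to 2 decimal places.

At z = 2.56 mm: the cylinder: section is a regular 12-gon, circumradius r=9.5 (area = (12/2)·9.500²·sin(360°/12) = 270.75 mm²); the 8×26.5 cube at (2, 1) contributes its full rectangle (area 212.00 mm²); Taking the first minus the rest: starting from the r=9.5 cylinder (270.75 mm²), the 8×26.5 cube at (2, 1) partially overlaps it — only the 41.86 mm² overlap (of its 212.00 mm²) is removed, clipping the outline — area = 228.89 mm². Overall, the cross-section is a single solid region. Net area = 228.89 mm².

228.89 mm²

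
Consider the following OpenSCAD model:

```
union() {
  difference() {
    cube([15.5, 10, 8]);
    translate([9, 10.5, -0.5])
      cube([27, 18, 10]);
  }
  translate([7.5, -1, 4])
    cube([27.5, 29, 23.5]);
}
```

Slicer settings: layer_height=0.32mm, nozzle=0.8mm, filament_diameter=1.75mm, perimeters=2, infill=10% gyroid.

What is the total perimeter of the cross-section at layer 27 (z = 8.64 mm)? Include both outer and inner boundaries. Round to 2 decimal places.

113.00 mm

At z = 8.64 mm: the cube does not reach this height (z outside [0, 8]); the 27×18 cube at (9, 10.5) contributes its full rectangle (perimeter 90.00 mm); Taking the first minus the rest: the first operand is absent here, so nothing remains; the 27.5×29 cube at (7.5, -1) contributes its full rectangle (perimeter 113.00 mm); Taking the union: only the 27.5×29 cube at (7.5, -1) is present, so the union is just that shape — boundary = 113.00 mm. Overall, the cross-section is a single solid region. Total boundary length (outer) = 113.00 mm.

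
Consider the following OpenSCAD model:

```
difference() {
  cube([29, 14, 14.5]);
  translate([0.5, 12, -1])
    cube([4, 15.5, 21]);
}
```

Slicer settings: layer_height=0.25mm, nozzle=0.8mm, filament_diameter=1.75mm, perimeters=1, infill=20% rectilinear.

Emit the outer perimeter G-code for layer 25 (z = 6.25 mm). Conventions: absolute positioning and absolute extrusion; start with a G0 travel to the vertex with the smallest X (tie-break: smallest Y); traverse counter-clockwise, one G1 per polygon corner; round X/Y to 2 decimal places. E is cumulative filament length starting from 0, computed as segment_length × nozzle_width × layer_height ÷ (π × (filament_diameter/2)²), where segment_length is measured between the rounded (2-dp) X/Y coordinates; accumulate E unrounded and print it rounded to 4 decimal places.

At z = 6.25 mm: the 29×14 cube contributes its full rectangle; the 4×15.5 cube at (0.5, 12) contributes its full rectangle; Taking the first minus the rest: starting from the 29×14 cube, the 4×15.5 cube at (0.5, 12) partially overlaps it — only the 8.00 mm² overlap (of its 62.00 mm²) is removed, clipping the outline — 1 connected region. The outline is a single polygon with 8 vertices. Extrusion per mm of travel: 0.8 × 0.25 / (π × 0.875²) = 0.083150. Accumulating E over each segment gives final E = 7.4835.

G0 X0.00 Y0.00 Z6.25
G1 X29.00 Y0.00 E2.4114
G1 X29.00 Y14.00 E3.5755
G1 X4.50 Y14.00 E5.6126
G1 X4.50 Y12.00 E5.7789
G1 X0.50 Y12.00 E6.1115
G1 X0.50 Y14.00 E6.2779
G1 X0.00 Y14.00 E6.3194
G1 X0.00 Y0.00 E7.4835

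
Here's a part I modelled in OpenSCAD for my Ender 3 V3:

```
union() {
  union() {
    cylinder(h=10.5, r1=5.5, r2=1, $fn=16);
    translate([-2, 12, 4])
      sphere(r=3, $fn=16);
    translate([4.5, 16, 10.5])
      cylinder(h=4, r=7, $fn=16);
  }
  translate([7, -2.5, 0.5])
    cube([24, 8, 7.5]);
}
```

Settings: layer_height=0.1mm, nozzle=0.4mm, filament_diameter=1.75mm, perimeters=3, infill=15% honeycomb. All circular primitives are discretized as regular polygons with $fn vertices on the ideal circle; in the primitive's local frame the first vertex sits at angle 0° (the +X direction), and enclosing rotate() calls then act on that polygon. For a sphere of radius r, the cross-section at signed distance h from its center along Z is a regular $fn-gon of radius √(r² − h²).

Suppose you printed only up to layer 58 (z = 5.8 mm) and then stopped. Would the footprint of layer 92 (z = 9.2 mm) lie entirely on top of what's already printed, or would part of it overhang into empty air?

entirely on top

Compare the two slices. At z = 5.8: the cone (r1=5.5→r2=1) has section circumradius 3.014 here — a regular 16-gon (area = (16/2)·3.014²·sin(360°/16) = 27.82 mm²); the r=3 sphere at (-2, 12) slices to a regular 16-gon of circumradius 2.400 (√(r²−h²) with h=1.8 from center) (area = (16/2)·2.400²·sin(360°/16) = 17.63 mm²); the cylinder at (4.5, 16) is not intersected at this z (z outside [10.5, 14.5]); Merging all regions: the 2 present regions are separate (no shared area or edge), so areas and boundary lengths simply add and each stays a separate island — area = 45.45 mm²; the cube at (7, -2.5) (footprint 24×8) is included at this height (area 192.00 mm²); Combining (union): the 2 present regions are separate (no shared area or edge), so areas and boundary lengths simply add and each stays a separate island — area = 237.45 mm². At z = 9.2: the cone (r1=5.5→r2=1) has section circumradius 1.557 here — a regular 16-gon (area = (16/2)·1.557²·sin(360°/16) = 7.42 mm²); the sphere at (-2, 12) is not intersected at this z (|z−center|=5.200 > r=3); the cylinder at (4.5, 16) is absent (z outside [10.5, 14.5]); Combining (union): only the cone is present, so the union is just that shape — area = 7.42 mm²; the cube at (7, -2.5) is not intersected at this z (z outside [0.5, 8]); Combining (union): only that combined region is present, so the union is just that shape — area = 7.42 mm². Checking containment: the cross-section at z = 9.2 is a subset of the cross-section at z = 5.8.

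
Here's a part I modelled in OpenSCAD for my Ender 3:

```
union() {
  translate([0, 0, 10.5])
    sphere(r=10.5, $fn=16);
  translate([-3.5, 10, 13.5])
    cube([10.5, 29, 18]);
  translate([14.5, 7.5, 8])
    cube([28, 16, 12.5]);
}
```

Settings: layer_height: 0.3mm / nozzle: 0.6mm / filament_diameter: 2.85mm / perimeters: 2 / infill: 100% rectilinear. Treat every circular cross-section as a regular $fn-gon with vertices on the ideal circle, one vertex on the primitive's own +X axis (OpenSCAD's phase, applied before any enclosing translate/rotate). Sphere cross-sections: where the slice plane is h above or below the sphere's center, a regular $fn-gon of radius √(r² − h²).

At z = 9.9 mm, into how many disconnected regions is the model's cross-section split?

At z = 9.9 mm: the r=10.5 sphere slices to a regular 16-gon of circumradius 10.483 (√(r²−h²) with h=0.6 from center); the cube at (-3.5, 10) is absent (z outside [13.5, 31.5]); the cube at (14.5, 7.5) is present — its section is the full 28×16 rectangle; Combining (union): the 2 present regions are separate (no shared area or edge), so areas and boundary lengths simply add and each stays a separate island — 2 connected regions. The result has 2 disconnected regions.

2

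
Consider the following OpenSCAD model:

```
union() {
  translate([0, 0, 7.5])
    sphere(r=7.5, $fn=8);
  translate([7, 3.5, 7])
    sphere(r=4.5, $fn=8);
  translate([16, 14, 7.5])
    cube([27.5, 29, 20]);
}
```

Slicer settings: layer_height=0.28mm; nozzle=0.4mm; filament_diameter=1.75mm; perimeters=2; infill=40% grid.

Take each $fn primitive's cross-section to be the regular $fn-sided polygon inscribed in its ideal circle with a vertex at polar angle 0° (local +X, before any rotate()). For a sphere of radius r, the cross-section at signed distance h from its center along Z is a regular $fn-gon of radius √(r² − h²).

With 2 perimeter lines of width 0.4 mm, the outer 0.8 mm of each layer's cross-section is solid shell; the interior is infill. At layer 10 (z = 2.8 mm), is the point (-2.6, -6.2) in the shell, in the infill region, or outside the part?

At z = 2.8 mm: the r=7.5 sphere contributes a regular 8-gon of circumradius √(7.5²−4.7²) = 5.845; the sphere at (7, 3.5): section is a regular 8-gon, circumradius = √(r²−h²) = √(4.5²−4.2²) = 1.616; the cube at (16, 14) is not intersected at this z (z outside [7.5, 27.5]); Merging all regions: the 2 present regions are separate (no shared area or edge), so areas and boundary lengths simply add and each stays a separate island — 2 connected regions. Overall, the cross-section has 2 separate islands. The nearest boundary edge runs (-0.00, -5.84)→(-4.13, -4.13); distance from the point to it = 1.32 mm. The point is not inside any of the regions above, so it lies outside the cross-section (1.32 mm from the nearest boundary).

outside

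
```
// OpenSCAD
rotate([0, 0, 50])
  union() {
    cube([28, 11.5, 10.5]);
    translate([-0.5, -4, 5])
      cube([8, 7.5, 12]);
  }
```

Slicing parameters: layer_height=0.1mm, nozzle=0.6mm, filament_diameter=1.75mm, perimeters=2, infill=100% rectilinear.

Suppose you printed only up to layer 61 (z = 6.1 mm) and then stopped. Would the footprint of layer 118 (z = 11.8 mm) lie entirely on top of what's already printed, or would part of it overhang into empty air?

entirely on top

Compare the two slices. At z = 6.1: the 28×11.5 cube contributes its full rectangle (area 322.00 mm²); the 8×7.5 cube at (-0.5, -4) contributes its full rectangle (area 60.00 mm²); Combining (union): the regions partially overlap — summed areas 382.00 mm² minus the doubly-counted overlap 26.25 mm² gives 355.75 mm² — area = 355.75 mm²; (whole slice rotated 50° about Z — lengths, areas and connectivity unchanged). At z = 11.8: the cube does not reach this height (z outside [0, 10.5]); the 8×7.5 cube at (-0.5, -4) contributes its full rectangle (area 60.00 mm²); Combining (union): only the 8×7.5 cube at (-0.5, -4) is present, so the union is just that shape — area = 60.00 mm²; (rotated 50° about Z; rotation is an isometry so areas/perimeters/island counts are preserved). Checking containment: the cross-section at z = 11.8 is a subset of the cross-section at z = 6.1.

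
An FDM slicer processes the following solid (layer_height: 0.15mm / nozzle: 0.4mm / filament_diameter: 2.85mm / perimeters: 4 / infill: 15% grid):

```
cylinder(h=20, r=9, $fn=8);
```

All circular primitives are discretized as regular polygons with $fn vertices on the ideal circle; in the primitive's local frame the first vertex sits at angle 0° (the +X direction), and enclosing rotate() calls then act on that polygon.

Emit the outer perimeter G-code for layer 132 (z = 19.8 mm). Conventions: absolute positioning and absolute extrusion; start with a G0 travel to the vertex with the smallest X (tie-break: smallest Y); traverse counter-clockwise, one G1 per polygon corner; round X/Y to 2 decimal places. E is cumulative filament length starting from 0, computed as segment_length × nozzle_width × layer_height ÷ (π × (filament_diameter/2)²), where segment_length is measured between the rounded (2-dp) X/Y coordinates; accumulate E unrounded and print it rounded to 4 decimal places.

At z = 19.8 mm: the cylinder: section is a regular 8-gon, circumradius r=9. The outline is a single polygon with 8 vertices. Extrusion per mm of travel: 0.4 × 0.15 / (π × 1.425²) = 0.009405. Accumulating E over each segment gives final E = 0.5181.

G0 X-9.00 Y0.00 Z19.80
G1 X-6.36 Y-6.36 E0.0648
G1 X0.00 Y-9.00 E0.1295
G1 X6.36 Y-6.36 E0.1943
G1 X9.00 Y0.00 E0.2591
G1 X6.36 Y6.36 E0.3238
G1 X0.00 Y9.00 E0.3886
G1 X-6.36 Y6.36 E0.4534
G1 X-9.00 Y0.00 E0.5181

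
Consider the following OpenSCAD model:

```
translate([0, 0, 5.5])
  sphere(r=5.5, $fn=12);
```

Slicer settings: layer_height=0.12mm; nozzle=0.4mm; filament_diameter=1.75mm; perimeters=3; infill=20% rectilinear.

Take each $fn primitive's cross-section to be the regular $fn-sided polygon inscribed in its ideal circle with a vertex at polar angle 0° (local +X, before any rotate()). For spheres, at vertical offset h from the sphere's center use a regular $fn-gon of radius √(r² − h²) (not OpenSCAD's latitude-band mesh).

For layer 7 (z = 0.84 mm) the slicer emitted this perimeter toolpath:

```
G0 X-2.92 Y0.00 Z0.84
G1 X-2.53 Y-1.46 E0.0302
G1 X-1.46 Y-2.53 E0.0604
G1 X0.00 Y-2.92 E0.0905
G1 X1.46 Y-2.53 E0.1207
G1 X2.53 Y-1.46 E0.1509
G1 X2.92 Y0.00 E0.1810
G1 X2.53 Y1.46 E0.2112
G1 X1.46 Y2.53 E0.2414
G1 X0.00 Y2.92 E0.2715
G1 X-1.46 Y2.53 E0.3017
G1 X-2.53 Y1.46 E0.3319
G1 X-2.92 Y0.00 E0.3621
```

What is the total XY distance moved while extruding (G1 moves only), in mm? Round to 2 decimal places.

Sum the Euclidean lengths of each G1 segment: total = 18.14 mm.

18.14 mm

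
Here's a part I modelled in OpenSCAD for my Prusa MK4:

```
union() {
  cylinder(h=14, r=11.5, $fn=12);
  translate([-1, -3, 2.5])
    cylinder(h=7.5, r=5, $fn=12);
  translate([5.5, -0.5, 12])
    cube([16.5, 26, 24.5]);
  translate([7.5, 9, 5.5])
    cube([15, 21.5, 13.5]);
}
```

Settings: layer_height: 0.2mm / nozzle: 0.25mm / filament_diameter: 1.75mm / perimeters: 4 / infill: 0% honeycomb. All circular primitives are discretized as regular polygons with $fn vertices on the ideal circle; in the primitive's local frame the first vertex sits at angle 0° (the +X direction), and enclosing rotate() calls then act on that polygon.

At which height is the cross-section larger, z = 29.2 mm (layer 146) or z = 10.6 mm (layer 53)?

layer 53 (z = 10.6 mm)

Layer 146 (z = 29.2): the cylinder is not intersected at this z (z outside [0, 14]); the cylinder at (-1, -3) is absent (z outside [2.5, 10]); the cube at (5.5, -0.5) is present — its section is the full 16.5×26 rectangle (area 429.00 mm²); the cube at (7.5, 9) is not intersected at this z (z outside [5.5, 19]); Combining (union): only the 16.5×26 cube at (5.5, -0.5) is present, so the union is just that shape — area = 429.00 mm². So its area = 429.00 mm². Layer 53 (z = 10.6): the r=11.5 cylinder contributes a regular 12-gon of circumradius 11.5 (area = (12/2)·11.500²·sin(360°/12) = 396.75 mm²); the cylinder at (-1, -3) is absent (z outside [2.5, 10]); the cube at (5.5, -0.5) does not reach this height (z outside [12, 36.5]); the 15×21.5 cube at (7.5, 9) contributes its full rectangle (area 322.50 mm²); Combining (union): the 2 present regions are separate (no shared area or edge), so areas and boundary lengths simply add and each stays a separate island — area = 719.25 mm². So its area = 719.25 mm². Layer 53 is larger (719.25 vs 429.00 mm²).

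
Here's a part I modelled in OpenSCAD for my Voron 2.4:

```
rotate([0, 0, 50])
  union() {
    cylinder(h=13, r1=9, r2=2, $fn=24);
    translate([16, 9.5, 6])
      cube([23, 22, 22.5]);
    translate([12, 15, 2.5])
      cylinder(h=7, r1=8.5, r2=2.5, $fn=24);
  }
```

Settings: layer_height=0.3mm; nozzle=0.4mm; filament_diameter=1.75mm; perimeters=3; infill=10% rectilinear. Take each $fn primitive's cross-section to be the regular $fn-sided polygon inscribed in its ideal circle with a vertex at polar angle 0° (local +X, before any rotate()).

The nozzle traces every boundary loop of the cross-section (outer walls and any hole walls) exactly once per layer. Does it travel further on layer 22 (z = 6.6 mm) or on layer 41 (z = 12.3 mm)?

layer 22 (z = 6.6 mm)

Layer 22 (z = 6.6): the cone: at t=0.508 of its height the radius interpolates to r₁+(r₂−r₁)t = 5.446, giving a regular 24-gon of that circumradius (perimeter = 2·24·5.446·sin(180°/24) = 34.12 mm); the cube at (16, 9.5) is present — its section is the full 23×22 rectangle (perimeter 90.00 mm); the cone at (12, 15) (r1=8.5→r2=2.5) has section circumradius 4.986 here — a regular 24-gon (perimeter = 2·24·4.986·sin(180°/24) = 31.24 mm); Combining (union): the regions partially overlap (shared area 3.82 mm²), so the edge portions inside another operand are dropped and the merged outline is re-measured after clipping — boundary = 143.29 mm; (rotated 50° about Z; rotation is an isometry so areas/perimeters/island counts are preserved). So its perimeter = 143.29 mm. Layer 41 (z = 12.3): the cone: at t=0.946 of its height the radius interpolates to r₁+(r₂−r₁)t = 2.377, giving a regular 24-gon of that circumradius (perimeter = 2·24·2.377·sin(180°/24) = 14.89 mm); the cube at (16, 9.5) is present — its section is the full 23×22 rectangle (perimeter 90.00 mm); the cone at (12, 15) does not reach this height (z outside [2.5, 9.5]); Combining (union): the 2 present regions are separate (no shared area or edge), so areas and boundary lengths simply add and each stays a separate island — boundary = 104.89 mm; (rotated 50° about Z; rotation is an isometry so areas/perimeters/island counts are preserved). So its perimeter = 104.89 mm. Layer 22 is larger (143.29 vs 104.89 mm).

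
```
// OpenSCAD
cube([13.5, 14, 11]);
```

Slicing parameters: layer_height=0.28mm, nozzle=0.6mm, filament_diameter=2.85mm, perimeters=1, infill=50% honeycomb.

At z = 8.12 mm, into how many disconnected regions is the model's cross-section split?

At z = 8.12 mm: the cube is present — its section is the full 13.5×14 rectangle. The result has 1 disconnected region.

1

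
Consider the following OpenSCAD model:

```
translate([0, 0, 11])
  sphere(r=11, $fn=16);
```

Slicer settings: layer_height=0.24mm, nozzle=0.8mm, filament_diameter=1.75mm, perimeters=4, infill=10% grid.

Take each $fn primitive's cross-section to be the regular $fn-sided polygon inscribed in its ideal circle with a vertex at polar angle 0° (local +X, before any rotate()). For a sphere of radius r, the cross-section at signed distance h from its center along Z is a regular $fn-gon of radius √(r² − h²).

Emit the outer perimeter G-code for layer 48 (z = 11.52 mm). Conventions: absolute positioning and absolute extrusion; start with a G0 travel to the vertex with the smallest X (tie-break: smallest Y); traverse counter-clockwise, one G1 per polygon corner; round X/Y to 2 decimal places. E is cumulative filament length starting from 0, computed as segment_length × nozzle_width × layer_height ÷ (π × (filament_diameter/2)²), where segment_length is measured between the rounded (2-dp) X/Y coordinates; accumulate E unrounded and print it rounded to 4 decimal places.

G0 X-10.99 Y0.00 Z11.52
G1 X-10.15 Y-4.20 E0.3419
G1 X-7.77 Y-7.77 E0.6844
G1 X-4.20 Y-10.15 E1.0269
G1 X0.00 Y-10.99 E1.3688
G1 X4.20 Y-10.15 E1.7107
G1 X7.77 Y-7.77 E2.0532
G1 X10.15 Y-4.20 E2.3957
G1 X10.99 Y0.00 E2.7376
G1 X10.15 Y4.20 E3.0795
G1 X7.77 Y7.77 E3.4220
G1 X4.20 Y10.15 E3.7645
G1 X0.00 Y10.99 E4.1064
G1 X-4.20 Y10.15 E4.4483
G1 X-7.77 Y7.77 E4.7908
G1 X-10.15 Y4.20 E5.1333
G1 X-10.99 Y0.00 E5.4752

At z = 11.52 mm: the r=11 sphere slices to a regular 16-gon of circumradius 10.988 (√(r²−h²) with h=0.52 from center). The outline is a single polygon with 16 vertices. Extrusion per mm of travel: 0.8 × 0.24 / (π × 0.875²) = 0.079824. Accumulating E over each segment gives final E = 5.4752.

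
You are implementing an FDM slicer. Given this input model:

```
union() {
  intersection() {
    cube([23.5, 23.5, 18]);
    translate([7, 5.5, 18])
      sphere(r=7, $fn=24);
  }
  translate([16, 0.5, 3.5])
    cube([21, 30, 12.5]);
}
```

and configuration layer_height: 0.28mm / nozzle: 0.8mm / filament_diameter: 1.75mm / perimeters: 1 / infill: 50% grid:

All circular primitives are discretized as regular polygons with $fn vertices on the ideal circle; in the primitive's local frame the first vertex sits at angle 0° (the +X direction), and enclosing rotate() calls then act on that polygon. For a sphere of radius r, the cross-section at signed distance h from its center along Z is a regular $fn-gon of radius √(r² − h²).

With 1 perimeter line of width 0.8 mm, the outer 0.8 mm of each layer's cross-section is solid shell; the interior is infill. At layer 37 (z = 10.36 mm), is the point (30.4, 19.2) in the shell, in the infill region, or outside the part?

infill

At z = 10.36 mm: the 23.5×23.5 cube contributes its full rectangle; the sphere at (7, 5.5) is absent (|z−center|=7.640 > r=7); Taking the intersection: at least one operand is absent at this height, so nothing remains; the cube at (16, 0.5) (footprint 21×30) is included at this height; Taking the union: only the 21×30 cube at (16, 0.5) is present, so the union is just that shape — 1 connected region. Overall, the cross-section is a single solid region. The nearest boundary edge runs (37.00, 0.50)→(37.00, 30.50); distance from the point to it = 6.60 mm. The point is inside the cross-section and 6.60 mm from the nearest boundary — more than the 0.8 mm shell width (1 × 0.8), so it's in the infill interior.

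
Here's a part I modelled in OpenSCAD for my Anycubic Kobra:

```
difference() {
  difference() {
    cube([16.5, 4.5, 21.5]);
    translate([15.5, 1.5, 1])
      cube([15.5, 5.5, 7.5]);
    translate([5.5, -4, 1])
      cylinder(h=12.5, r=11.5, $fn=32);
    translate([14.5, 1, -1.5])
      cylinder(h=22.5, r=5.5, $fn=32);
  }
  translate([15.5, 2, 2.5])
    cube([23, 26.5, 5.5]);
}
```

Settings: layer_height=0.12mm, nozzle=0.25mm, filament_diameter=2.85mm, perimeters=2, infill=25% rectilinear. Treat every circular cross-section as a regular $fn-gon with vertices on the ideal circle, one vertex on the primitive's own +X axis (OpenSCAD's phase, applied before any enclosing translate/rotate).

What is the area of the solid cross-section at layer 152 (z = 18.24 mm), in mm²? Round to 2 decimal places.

42.01 mm²

At z = 18.24 mm: the cube (footprint 16.5×4.5) is included at this height (area 74.25 mm²); the cube at (15.5, 1.5) is absent (z outside [1, 8.5]); the cylinder at (5.5, -4) is absent (z outside [1, 13.5]); the r=5.5 cylinder at (14.5, 1) gives a regular 32-gon of circumradius 5.5 (constant along its height) (area = (32/2)·5.500²·sin(360°/32) = 94.42 mm²); Taking the first minus the rest: starting from the 16.5×4.5 cube (74.25 mm²), the r=5.5 cylinder at (14.5, 1) partially overlaps it — only the 32.24 mm² overlap (of its 94.42 mm²) is removed, clipping the outline — area = 42.01 mm²; the cube at (15.5, 2) is absent (z outside [2.5, 8]); After the difference (first − rest): none of the subtracted shapes is present at this height, so the result so far is unchanged — area = 42.01 mm². Overall, the cross-section is a single solid region. Net area = 42.01 mm².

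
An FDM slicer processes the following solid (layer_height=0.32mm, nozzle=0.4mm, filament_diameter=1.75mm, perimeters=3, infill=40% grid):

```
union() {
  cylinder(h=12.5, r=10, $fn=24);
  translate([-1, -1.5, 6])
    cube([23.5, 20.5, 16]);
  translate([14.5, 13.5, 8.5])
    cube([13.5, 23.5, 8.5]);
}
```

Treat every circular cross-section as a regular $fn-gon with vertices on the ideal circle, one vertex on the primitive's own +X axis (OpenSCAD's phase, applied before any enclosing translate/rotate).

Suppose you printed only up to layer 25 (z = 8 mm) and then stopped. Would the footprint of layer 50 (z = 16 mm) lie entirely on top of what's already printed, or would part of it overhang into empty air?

part overhangs

Compare the two slices. At z = 8: the r=10 cylinder contributes a regular 24-gon of circumradius 10 (area = (24/2)·10.000²·sin(360°/24) = 310.58 mm²); the 23.5×20.5 cube at (-1, -1.5) contributes its full rectangle (area 481.75 mm²); the cube at (14.5, 13.5) does not reach this height (z outside [8.5, 17]); Merging all regions: the regions partially overlap — summed areas 792.33 mm² minus the doubly-counted overlap 103.93 mm² gives 688.40 mm² — area = 688.40 mm². At z = 16: the cylinder is not intersected at this z (z outside [0, 12.5]); the cube at (-1, -1.5) is present — its section is the full 23.5×20.5 rectangle (area 481.75 mm²); the cube at (14.5, 13.5) is present — its section is the full 13.5×23.5 rectangle (area 317.25 mm²); Combining (union): the regions partially overlap — summed areas 799.00 mm² minus the doubly-counted overlap 44.00 mm² gives 755.00 mm² — area = 755.00 mm². Checking containment: at z = 16 the cross-section extends beyond the z = 8 cross-section by about 273.25 mm².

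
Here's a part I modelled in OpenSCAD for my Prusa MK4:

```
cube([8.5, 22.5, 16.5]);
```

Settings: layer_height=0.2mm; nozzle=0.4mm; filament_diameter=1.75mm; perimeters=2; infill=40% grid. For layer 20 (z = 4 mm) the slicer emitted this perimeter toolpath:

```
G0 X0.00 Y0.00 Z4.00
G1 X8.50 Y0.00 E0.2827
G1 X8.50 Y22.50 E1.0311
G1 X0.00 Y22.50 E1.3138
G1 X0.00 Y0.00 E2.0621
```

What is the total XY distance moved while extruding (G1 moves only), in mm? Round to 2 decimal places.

Sum the Euclidean lengths of each G1 segment: total = 62.00 mm.

62.00 mm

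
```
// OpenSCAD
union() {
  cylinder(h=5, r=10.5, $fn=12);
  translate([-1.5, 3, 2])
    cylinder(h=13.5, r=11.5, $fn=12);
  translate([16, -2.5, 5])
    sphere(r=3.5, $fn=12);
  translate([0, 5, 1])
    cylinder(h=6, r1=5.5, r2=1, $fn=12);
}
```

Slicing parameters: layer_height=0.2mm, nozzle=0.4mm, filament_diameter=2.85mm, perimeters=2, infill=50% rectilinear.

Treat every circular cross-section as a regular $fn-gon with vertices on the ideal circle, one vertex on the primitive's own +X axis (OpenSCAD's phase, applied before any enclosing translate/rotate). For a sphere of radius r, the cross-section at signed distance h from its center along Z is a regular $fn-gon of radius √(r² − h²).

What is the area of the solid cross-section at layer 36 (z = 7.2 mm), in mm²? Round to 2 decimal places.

418.98 mm²

At z = 7.2 mm: the cylinder does not reach this height (z outside [0, 5]); the r=11.5 cylinder at (-1.5, 3) gives a regular 12-gon of circumradius 11.5 (constant along its height) (area = (12/2)·11.500²·sin(360°/12) = 396.75 mm²); the r=3.5 sphere at (16, -2.5) slices to a regular 12-gon of circumradius 2.722 (√(r²−h²) with h=2.2 from center) (area = (12/2)·2.722²·sin(360°/12) = 22.23 mm²); the cone at (0, 5) does not reach this height (z outside [1, 7]); Merging all regions: the 2 present regions are separate (no shared area or edge), so areas and boundary lengths simply add and each stays a separate island — area = 418.98 mm². Overall, the cross-section has 2 separate islands. Net area = 418.98 mm².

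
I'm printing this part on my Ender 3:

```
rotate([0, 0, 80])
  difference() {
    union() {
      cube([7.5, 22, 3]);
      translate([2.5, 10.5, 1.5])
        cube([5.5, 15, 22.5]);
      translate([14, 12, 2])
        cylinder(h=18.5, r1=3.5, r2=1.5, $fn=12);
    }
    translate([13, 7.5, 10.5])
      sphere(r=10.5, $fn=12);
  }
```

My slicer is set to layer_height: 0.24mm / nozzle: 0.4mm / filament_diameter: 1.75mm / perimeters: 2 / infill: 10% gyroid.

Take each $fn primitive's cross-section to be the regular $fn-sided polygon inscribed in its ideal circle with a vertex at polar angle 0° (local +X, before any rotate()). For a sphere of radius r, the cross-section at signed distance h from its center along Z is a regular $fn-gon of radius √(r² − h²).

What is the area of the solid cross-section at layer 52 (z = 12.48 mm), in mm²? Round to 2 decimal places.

At z = 12.48 mm: the cube is absent (z outside [0, 3]); the cube at (2.5, 10.5) (footprint 5.5×15) is included at this height (area 82.50 mm²); the cone at (14, 12) contributes a regular 12-gon of circumradius 2.367 (interpolated between r1=3.5 and r2=1.5 at t=0.566) (area = (12/2)·2.367²·sin(360°/12) = 16.81 mm²); Merging all regions: the 2 present regions are separate (no shared area or edge), so areas and boundary lengths simply add and each stays a separate island — area = 99.31 mm²; the r=10.5 sphere at (13, 7.5) contributes a regular 12-gon of circumradius √(10.5²−1.98²) = 10.312 (area = (12/2)·10.312²·sin(360°/12) = 318.99 mm²); After the difference (first − rest): starting from the result so far (99.31 mm²), the r=10.5 sphere at (13, 7.5) partially overlaps it — only the 33.62 mm² overlap (of its 318.99 mm²) is removed, clipping the outline — area = 65.69 mm²; (whole slice rotated 80° about Z — lengths, areas and connectivity unchanged). Overall, the cross-section is a single solid region. Net area = 65.69 mm².

65.69 mm²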